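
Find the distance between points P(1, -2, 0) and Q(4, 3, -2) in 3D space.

d = √[(x₂-x₁)² + (y₂-y₁)² + (z₂-z₁)²]
  = √[3² + 5² + (-2)²]
  = √[9 + 25 + 4]
  = √38
  ≈ 6.164

6.164


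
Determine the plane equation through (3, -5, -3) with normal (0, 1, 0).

The plane through P with normal n = (a, b, c) satisfies n·(r - P) = 0,
i.e. ax + by + cz = a·x₀ + b·y₀ + c·z₀.
d = 0·3 + 1·(-5) + 0·(-3)
  = 0 - 5 + 0
  = -5
Equation: y = -5

y = -5


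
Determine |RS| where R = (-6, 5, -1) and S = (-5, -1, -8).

d = √[(x₂-x₁)² + (y₂-y₁)² + (z₂-z₁)²]
  = √[1² + (-6)² + (-7)²]
  = √[1 + 36 + 49]
  = √86
  ≈ 9.274

9.274


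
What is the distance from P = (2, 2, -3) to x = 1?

distance = |a·x₀ + b·y₀ + c·z₀ - d| / √(a² + b² + c²)
  = |1·2 + 0·2 + 0·(-3) - 1| / √(1² + 0² + 0²)
  = |2 + 0 + 0 - 1| / √(1 + 0 + 0)
  = |1| / √1
  = 1 / 1
  ≈ 1

1


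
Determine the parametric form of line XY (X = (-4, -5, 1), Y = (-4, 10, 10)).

Direction vector d = Y - X = (-4 + 4, 10 + 5, 10 - 1) = (0, 15, 9)
Parametric form r = X + t·d:
x = -4, y = -5 + 15t, z = 1 + 9t

x = -4, y = -5 + 15t, z = 1 + 9t


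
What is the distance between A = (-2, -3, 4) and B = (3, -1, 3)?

d = √[(x₂-x₁)² + (y₂-y₁)² + (z₂-z₁)²]
  = √[5² + 2² + (-1)²]
  = √[25 + 4 + 1]
  = √30
  ≈ 5.477

5.477


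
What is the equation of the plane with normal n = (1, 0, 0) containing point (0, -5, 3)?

The plane through P with normal n = (a, b, c) satisfies n·(r - P) = 0,
i.e. ax + by + cz = a·x₀ + b·y₀ + c·z₀.
d = 1·0 + 0·(-5) + 0·3
  = 0 + 0 + 0
  = 0
Equation: x = 0

x = 0


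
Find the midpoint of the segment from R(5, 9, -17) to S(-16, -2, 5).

M = ((x₁+x₂)/2, (y₁+y₂)/2, (z₁+z₂)/2)
  = ((5 - 16)/2, (9 - 2)/2, (-17 + 5)/2)
  = (-11/2, 7/2, -12/2)
  = (-5.5, 3.5, -6)

(-5.5, 3.5, -6)


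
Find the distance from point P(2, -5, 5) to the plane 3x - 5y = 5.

distance = |a·x₀ + b·y₀ + c·z₀ - d| / √(a² + b² + c²)
  = |3·2 + (-5)·(-5) + 0·5 - 5| / √(3² + (-5)² + 0²)
  = |6 + 25 + 0 - 5| / √(9 + 25 + 0)
  = |26| / √34
  = 26 / 5.831
  ≈ 4.459

4.459


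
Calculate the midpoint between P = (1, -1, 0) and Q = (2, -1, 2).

M = ((x₁+x₂)/2, (y₁+y₂)/2, (z₁+z₂)/2)
  = ((1 + 2)/2, (-1 - 1)/2, (0 + 2)/2)
  = (3/2, -2/2, 2/2)
  = (1.5, -1, 1)

(1.5, -1, 1)


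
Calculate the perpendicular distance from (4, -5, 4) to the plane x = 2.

distance = |a·x₀ + b·y₀ + c·z₀ - d| / √(a² + b² + c²)
  = |1·4 + 0·(-5) + 0·4 - 2| / √(1² + 0² + 0²)
  = |4 + 0 + 0 - 2| / √(1 + 0 + 0)
  = |2| / √1
  = 2 / 1
  ≈ 2

2


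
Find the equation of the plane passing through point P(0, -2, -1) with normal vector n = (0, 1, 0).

The plane through P with normal n = (a, b, c) satisfies n·(r - P) = 0,
i.e. ax + by + cz = a·x₀ + b·y₀ + c·z₀.
d = 0·0 + 1·(-2) + 0·(-1)
  = 0 - 2 + 0
  = -2
Equation: y = -2

y = -2


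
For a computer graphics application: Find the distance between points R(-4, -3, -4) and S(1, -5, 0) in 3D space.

d = √[(x₂-x₁)² + (y₂-y₁)² + (z₂-z₁)²]
  = √[5² + (-2)² + 4²]
  = √[25 + 4 + 16]
  = √45
  ≈ 6.708

6.708


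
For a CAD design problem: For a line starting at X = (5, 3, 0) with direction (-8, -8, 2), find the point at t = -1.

P(t) = X + t·d
  = (5 + (-8)·(-1), 3 + (-8)·(-1), 0 + 2·(-1))
  = (5 + 8, 3 + 8, 0 - 2)
  = (13, 11, -2)

(13, 11, -2)


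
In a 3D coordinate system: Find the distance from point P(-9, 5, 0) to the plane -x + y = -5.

distance = |a·x₀ + b·y₀ + c·z₀ - d| / √(a² + b² + c²)
  = |(-1)·(-9) + 1·5 + 0·0 - (-5)| / √((-1)² + 1² + 0²)
  = |9 + 5 + 0 + 5| / √(1 + 1 + 0)
  = |19| / √2
  = 19 / 1.414
  ≈ 13.44

13.44


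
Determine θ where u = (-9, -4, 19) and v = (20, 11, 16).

u·v = (-9)·20 + (-4)·11 + 19·16 = -180 - 44 + 304 = 80
|u| = √((-9)² + (-4)² + 19²) = √458 ≈ 21.4
|v| = √(20² + 11² + 16²) = √777 ≈ 27.87
cos θ = (u·v)/(|u||v|) = 80/(21.4·27.87) ≈ 0.1341
θ = arccos(0.1341) ≈ 82.29°

82.29°


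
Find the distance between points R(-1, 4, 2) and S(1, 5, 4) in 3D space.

d = √[(x₂-x₁)² + (y₂-y₁)² + (z₂-z₁)²]
  = √[2² + 1² + 2²]
  = √[4 + 1 + 4]
  = √9
  ≈ 3

3


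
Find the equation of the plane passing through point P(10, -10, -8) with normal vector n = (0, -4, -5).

The plane through P with normal n = (a, b, c) satisfies n·(r - P) = 0,
i.e. ax + by + cz = a·x₀ + b·y₀ + c·z₀.
d = 0·10 + (-4)·(-10) + (-5)·(-8)
  = 0 + 40 + 40
  = 80
Equation: -4y - 5z = 80

-4y - 5z = 80


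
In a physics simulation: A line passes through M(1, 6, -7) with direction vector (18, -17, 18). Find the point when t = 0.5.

P(t) = M + t·d
  = (1 + 18·0.5, 6 + (-17)·0.5, -7 + 18·0.5)
  = (1 + 9, 6 - 8.5, -7 + 9)
  = (10, -2.5, 2)

(10, -2.5, 2)


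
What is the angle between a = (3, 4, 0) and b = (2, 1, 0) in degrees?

a·b = 3·2 + 4·1 + 0·0 = 6 + 4 + 0 = 10
|a| = √(3² + 4² + 0²) = √25 ≈ 5
|b| = √(2² + 1² + 0²) = √5 ≈ 2.236
cos θ = (a·b)/(|a||b|) = 10/(5·2.236) ≈ 0.8944
θ = arccos(0.8944) ≈ 26.57°

26.57°


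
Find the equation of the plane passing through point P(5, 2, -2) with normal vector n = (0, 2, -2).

The plane through P with normal n = (a, b, c) satisfies n·(r - P) = 0,
i.e. ax + by + cz = a·x₀ + b·y₀ + c·z₀.
d = 0·5 + 2·2 + (-2)·(-2)
  = 0 + 4 + 4
  = 8
Equation: 2y - 2z = 8

2y - 2z = 8


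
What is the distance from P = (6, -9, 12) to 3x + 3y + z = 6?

distance = |a·x₀ + b·y₀ + c·z₀ - d| / √(a² + b² + c²)
  = |3·6 + 3·(-9) + 1·12 - 6| / √(3² + 3² + 1²)
  = |18 - 27 + 12 - 6| / √(9 + 9 + 1)
  = |-3| / √19
  = 3 / 4.359
  ≈ 0.6882

0.6882


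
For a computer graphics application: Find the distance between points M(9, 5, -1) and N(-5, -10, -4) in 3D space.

d = √[(x₂-x₁)² + (y₂-y₁)² + (z₂-z₁)²]
  = √[(-14)² + (-15)² + (-3)²]
  = √[196 + 225 + 9]
  = √430
  ≈ 20.74

20.74


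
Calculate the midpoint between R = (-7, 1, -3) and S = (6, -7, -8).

M = ((x₁+x₂)/2, (y₁+y₂)/2, (z₁+z₂)/2)
  = ((-7 + 6)/2, (1 - 7)/2, (-3 - 8)/2)
  = (-1/2, -6/2, -11/2)
  = (-0.5, -3, -5.5)

(-0.5, -3, -5.5)


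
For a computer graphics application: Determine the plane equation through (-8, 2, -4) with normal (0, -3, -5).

The plane through P with normal n = (a, b, c) satisfies n·(r - P) = 0,
i.e. ax + by + cz = a·x₀ + b·y₀ + c·z₀.
d = 0·(-8) + (-3)·2 + (-5)·(-4)
  = 0 - 6 + 20
  = 14
Equation: -3y - 5z = 14

-3y - 5z = 14


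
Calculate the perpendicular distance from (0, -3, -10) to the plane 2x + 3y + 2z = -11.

distance = |a·x₀ + b·y₀ + c·z₀ - d| / √(a² + b² + c²)
  = |2·0 + 3·(-3) + 2·(-10) - (-11)| / √(2² + 3² + 2²)
  = |0 - 9 - 20 + 11| / √(4 + 9 + 4)
  = |-18| / √17
  = 18 / 4.123
  ≈ 4.366

4.366


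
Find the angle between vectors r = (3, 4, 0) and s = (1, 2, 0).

r·s = 3·1 + 4·2 + 0·0 = 3 + 8 + 0 = 11
|r| = √(3² + 4² + 0²) = √25 ≈ 5
|s| = √(1² + 2² + 0²) = √5 ≈ 2.236
cos θ = (r·s)/(|r||s|) = 11/(5·2.236) ≈ 0.9839
θ = arccos(0.9839) ≈ 10.3°

10.3°


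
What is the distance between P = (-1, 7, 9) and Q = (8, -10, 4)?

d = √[(x₂-x₁)² + (y₂-y₁)² + (z₂-z₁)²]
  = √[9² + (-17)² + (-5)²]
  = √[81 + 289 + 25]
  = √395
  ≈ 19.87

19.87


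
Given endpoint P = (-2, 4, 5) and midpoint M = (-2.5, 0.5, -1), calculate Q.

Q = 2M - P
  = (2·(-2.5) - (-2), 2·0.5 - 4, 2·(-1) - 5)
  = (-5 + 2, 1 - 4, -2 - 5)
  = (-3, -3, -7)

(-3, -3, -7)


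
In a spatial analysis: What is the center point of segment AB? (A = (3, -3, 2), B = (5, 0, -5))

M = ((x₁+x₂)/2, (y₁+y₂)/2, (z₁+z₂)/2)
  = ((3 + 5)/2, (-3 + 0)/2, (2 - 5)/2)
  = (8/2, -3/2, -3/2)
  = (4, -1.5, -1.5)

(4, -1.5, -1.5)


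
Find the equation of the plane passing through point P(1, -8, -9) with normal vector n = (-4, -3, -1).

The plane through P with normal n = (a, b, c) satisfies n·(r - P) = 0,
i.e. ax + by + cz = a·x₀ + b·y₀ + c·z₀.
d = (-4)·1 + (-3)·(-8) + (-1)·(-9)
  = -4 + 24 + 9
  = 29
Equation: -4x - 3y - z = 29

-4x - 3y - z = 29


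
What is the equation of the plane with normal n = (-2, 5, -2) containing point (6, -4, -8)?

The plane through P with normal n = (a, b, c) satisfies n·(r - P) = 0,
i.e. ax + by + cz = a·x₀ + b·y₀ + c·z₀.
d = (-2)·6 + 5·(-4) + (-2)·(-8)
  = -12 - 20 + 16
  = -16
Equation: -2x + 5y - 2z = -16

-2x + 5y - 2z = -16


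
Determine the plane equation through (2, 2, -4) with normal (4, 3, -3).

The plane through P with normal n = (a, b, c) satisfies n·(r - P) = 0,
i.e. ax + by + cz = a·x₀ + b·y₀ + c·z₀.
d = 4·2 + 3·2 + (-3)·(-4)
  = 8 + 6 + 12
  = 26
Equation: 4x + 3y - 3z = 26

4x + 3y - 3z = 26


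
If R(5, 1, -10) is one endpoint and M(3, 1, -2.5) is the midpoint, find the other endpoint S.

S = 2M - R
  = (2·3 - 5, 2·1 - 1, 2·(-2.5) - (-10))
  = (6 - 5, 2 - 1, -5 + 10)
  = (1, 1, 5)

(1, 1, 5)


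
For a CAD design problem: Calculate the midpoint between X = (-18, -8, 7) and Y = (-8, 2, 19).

M = ((x₁+x₂)/2, (y₁+y₂)/2, (z₁+z₂)/2)
  = ((-18 - 8)/2, (-8 + 2)/2, (7 + 19)/2)
  = (-26/2, -6/2, 26/2)
  = (-13, -3, 13)

(-13, -3, 13)


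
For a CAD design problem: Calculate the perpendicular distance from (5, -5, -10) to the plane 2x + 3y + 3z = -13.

distance = |a·x₀ + b·y₀ + c·z₀ - d| / √(a² + b² + c²)
  = |2·5 + 3·(-5) + 3·(-10) - (-13)| / √(2² + 3² + 3²)
  = |10 - 15 - 30 + 13| / √(4 + 9 + 9)
  = |-22| / √22
  = 22 / 4.69
  ≈ 4.69

4.69


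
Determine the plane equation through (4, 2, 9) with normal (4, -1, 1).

The plane through P with normal n = (a, b, c) satisfies n·(r - P) = 0,
i.e. ax + by + cz = a·x₀ + b·y₀ + c·z₀.
d = 4·4 + (-1)·2 + 1·9
  = 16 - 2 + 9
  = 23
Equation: 4x - y + z = 23

4x - y + z = 23


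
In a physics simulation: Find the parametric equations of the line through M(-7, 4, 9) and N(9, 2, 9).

Direction vector d = N - M = (9 + 7, 2 - 4, 9 - 9) = (16, -2, 0)
Parametric form r = M + t·d:
x = -7 + 16t, y = 4 - 2t, z = 9

x = -7 + 16t, y = 4 - 2t, z = 9


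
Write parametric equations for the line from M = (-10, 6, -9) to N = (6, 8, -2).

Direction vector d = N - M = (6 + 10, 8 - 6, -2 + 9) = (16, 2, 7)
Parametric form r = M + t·d:
x = -10 + 16t, y = 6 + 2t, z = -9 + 7t

x = -10 + 16t, y = 6 + 2t, z = -9 + 7t


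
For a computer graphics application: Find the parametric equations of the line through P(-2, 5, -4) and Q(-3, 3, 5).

Direction vector d = Q - P = (-3 + 2, 3 - 5, 5 + 4) = (-1, -2, 9)
Parametric form r = P + t·d:
x = -2 - t, y = 5 - 2t, z = -4 + 9t

x = -2 - t, y = 5 - 2t, z = -4 + 9t


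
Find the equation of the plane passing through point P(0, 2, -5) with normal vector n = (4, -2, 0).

The plane through P with normal n = (a, b, c) satisfies n·(r - P) = 0,
i.e. ax + by + cz = a·x₀ + b·y₀ + c·z₀.
d = 4·0 + (-2)·2 + 0·(-5)
  = 0 - 4 + 0
  = -4
Equation: 4x - 2y = -4

4x - 2y = -4


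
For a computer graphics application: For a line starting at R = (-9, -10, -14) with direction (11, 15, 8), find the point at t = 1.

P(t) = R + t·d
  = (-9 + 11·1, -10 + 15·1, -14 + 8·1)
  = (-9 + 11, -10 + 15, -14 + 8)
  = (2, 5, -6)

(2, 5, -6)


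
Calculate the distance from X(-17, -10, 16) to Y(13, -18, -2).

d = √[(x₂-x₁)² + (y₂-y₁)² + (z₂-z₁)²]
  = √[30² + (-8)² + (-18)²]
  = √[900 + 64 + 324]
  = √1288
  ≈ 35.89

35.89


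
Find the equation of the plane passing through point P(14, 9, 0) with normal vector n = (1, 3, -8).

The plane through P with normal n = (a, b, c) satisfies n·(r - P) = 0,
i.e. ax + by + cz = a·x₀ + b·y₀ + c·z₀.
d = 1·14 + 3·9 + (-8)·0
  = 14 + 27 + 0
  = 41
Equation: x + 3y - 8z = 41

x + 3y - 8z = 41


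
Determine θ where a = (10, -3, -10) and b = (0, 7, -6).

a·b = 10·0 + (-3)·7 + (-10)·(-6) = 0 - 21 + 60 = 39
|a| = √(10² + (-3)² + (-10)²) = √209 ≈ 14.46
|b| = √(0² + 7² + (-6)²) = √85 ≈ 9.22
cos θ = (a·b)/(|a||b|) = 39/(14.46·9.22) ≈ 0.2926
θ = arccos(0.2926) ≈ 72.99°

72.99°


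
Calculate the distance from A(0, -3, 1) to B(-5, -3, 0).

d = √[(x₂-x₁)² + (y₂-y₁)² + (z₂-z₁)²]
  = √[(-5)² + 0² + (-1)²]
  = √[25 + 0 + 1]
  = √26
  ≈ 5.099

5.099


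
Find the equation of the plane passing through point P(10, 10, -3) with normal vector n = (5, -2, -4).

The plane through P with normal n = (a, b, c) satisfies n·(r - P) = 0,
i.e. ax + by + cz = a·x₀ + b·y₀ + c·z₀.
d = 5·10 + (-2)·10 + (-4)·(-3)
  = 50 - 20 + 12
  = 42
Equation: 5x - 2y - 4z = 42

5x - 2y - 4z = 42


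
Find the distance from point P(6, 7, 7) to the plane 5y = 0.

distance = |a·x₀ + b·y₀ + c·z₀ - d| / √(a² + b² + c²)
  = |0·6 + 5·7 + 0·7 - 0| / √(0² + 5² + 0²)
  = |0 + 35 + 0 + 0| / √(0 + 25 + 0)
  = |35| / √25
  = 35 / 5
  ≈ 7

7


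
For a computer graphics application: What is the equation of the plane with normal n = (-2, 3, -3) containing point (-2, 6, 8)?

The plane through P with normal n = (a, b, c) satisfies n·(r - P) = 0,
i.e. ax + by + cz = a·x₀ + b·y₀ + c·z₀.
d = (-2)·(-2) + 3·6 + (-3)·8
  = 4 + 18 - 24
  = -2
Equation: -2x + 3y - 3z = -2

-2x + 3y - 3z = -2


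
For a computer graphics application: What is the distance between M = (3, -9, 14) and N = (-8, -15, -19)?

d = √[(x₂-x₁)² + (y₂-y₁)² + (z₂-z₁)²]
  = √[(-11)² + (-6)² + (-33)²]
  = √[121 + 36 + 1089]
  = √1246
  ≈ 35.3

35.3


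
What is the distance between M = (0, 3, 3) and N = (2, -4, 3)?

d = √[(x₂-x₁)² + (y₂-y₁)² + (z₂-z₁)²]
  = √[2² + (-7)² + 0²]
  = √[4 + 49 + 0]
  = √53
  ≈ 7.28

7.28


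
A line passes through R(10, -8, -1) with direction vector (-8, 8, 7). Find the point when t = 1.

P(t) = R + t·d
  = (10 + (-8)·1, -8 + 8·1, -1 + 7·1)
  = (10 - 8, -8 + 8, -1 + 7)
  = (2, 0, 6)

(2, 0, 6)


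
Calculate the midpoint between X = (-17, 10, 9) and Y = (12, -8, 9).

M = ((x₁+x₂)/2, (y₁+y₂)/2, (z₁+z₂)/2)
  = ((-17 + 12)/2, (10 - 8)/2, (9 + 9)/2)
  = (-5/2, 2/2, 18/2)
  = (-2.5, 1, 9)

(-2.5, 1, 9)


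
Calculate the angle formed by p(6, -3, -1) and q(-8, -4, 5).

p·q = 6·(-8) + (-3)·(-4) + (-1)·5 = -48 + 12 - 5 = -41
|p| = √(6² + (-3)² + (-1)²) = √46 ≈ 6.782
|q| = √((-8)² + (-4)² + 5²) = √105 ≈ 10.25
cos θ = (p·q)/(|p||q|) = -41/(6.782·10.25) ≈ -0.5899
θ = arccos(-0.5899) ≈ 126.2°

126.2°


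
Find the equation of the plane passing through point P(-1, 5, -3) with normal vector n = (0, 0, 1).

The plane through P with normal n = (a, b, c) satisfies n·(r - P) = 0,
i.e. ax + by + cz = a·x₀ + b·y₀ + c·z₀.
d = 0·(-1) + 0·5 + 1·(-3)
  = 0 + 0 - 3
  = -3
Equation: z = -3

z = -3


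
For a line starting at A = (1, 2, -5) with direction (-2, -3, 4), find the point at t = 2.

P(t) = A + t·d
  = (1 + (-2)·2, 2 + (-3)·2, -5 + 4·2)
  = (1 - 4, 2 - 6, -5 + 8)
  = (-3, -4, 3)

(-3, -4, 3)


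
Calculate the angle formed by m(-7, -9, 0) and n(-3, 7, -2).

m·n = (-7)·(-3) + (-9)·7 + 0·(-2) = 21 - 63 + 0 = -42
|m| = √((-7)² + (-9)² + 0²) = √130 ≈ 11.4
|n| = √((-3)² + 7² + (-2)²) = √62 ≈ 7.874
cos θ = (m·n)/(|m||n|) = -42/(11.4·7.874) ≈ -0.4678
θ = arccos(-0.4678) ≈ 117.9°

117.9°


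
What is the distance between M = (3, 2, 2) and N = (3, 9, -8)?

d = √[(x₂-x₁)² + (y₂-y₁)² + (z₂-z₁)²]
  = √[0² + 7² + (-10)²]
  = √[0 + 49 + 100]
  = √149
  ≈ 12.21

12.21


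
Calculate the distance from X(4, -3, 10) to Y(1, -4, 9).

d = √[(x₂-x₁)² + (y₂-y₁)² + (z₂-z₁)²]
  = √[(-3)² + (-1)² + (-1)²]
  = √[9 + 1 + 1]
  = √11
  ≈ 3.317

3.317


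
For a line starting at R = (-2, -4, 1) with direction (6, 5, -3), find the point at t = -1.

P(t) = R + t·d
  = (-2 + 6·(-1), -4 + 5·(-1), 1 + (-3)·(-1))
  = (-2 - 6, -4 - 5, 1 + 3)
  = (-8, -9, 4)

(-8, -9, 4)


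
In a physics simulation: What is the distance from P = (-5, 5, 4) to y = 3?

distance = |a·x₀ + b·y₀ + c·z₀ - d| / √(a² + b² + c²)
  = |0·(-5) + 1·5 + 0·4 - 3| / √(0² + 1² + 0²)
  = |0 + 5 + 0 - 3| / √(0 + 1 + 0)
  = |2| / √1
  = 2 / 1
  ≈ 2

2


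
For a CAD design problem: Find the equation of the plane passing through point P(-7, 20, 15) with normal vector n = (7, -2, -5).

The plane through P with normal n = (a, b, c) satisfies n·(r - P) = 0,
i.e. ax + by + cz = a·x₀ + b·y₀ + c·z₀.
d = 7·(-7) + (-2)·20 + (-5)·15
  = -49 - 40 - 75
  = -164
Equation: 7x - 2y - 5z = -164

7x - 2y - 5z = -164


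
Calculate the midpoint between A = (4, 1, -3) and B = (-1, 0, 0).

M = ((x₁+x₂)/2, (y₁+y₂)/2, (z₁+z₂)/2)
  = ((4 - 1)/2, (1 + 0)/2, (-3 + 0)/2)
  = (3/2, 1/2, -3/2)
  = (1.5, 0.5, -1.5)

(1.5, 0.5, -1.5)


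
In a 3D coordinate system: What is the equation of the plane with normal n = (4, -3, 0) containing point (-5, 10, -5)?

The plane through P with normal n = (a, b, c) satisfies n·(r - P) = 0,
i.e. ax + by + cz = a·x₀ + b·y₀ + c·z₀.
d = 4·(-5) + (-3)·10 + 0·(-5)
  = -20 - 30 + 0
  = -50
Equation: 4x - 3y = -50

4x - 3y = -50


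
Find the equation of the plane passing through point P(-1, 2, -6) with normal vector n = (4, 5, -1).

The plane through P with normal n = (a, b, c) satisfies n·(r - P) = 0,
i.e. ax + by + cz = a·x₀ + b·y₀ + c·z₀.
d = 4·(-1) + 5·2 + (-1)·(-6)
  = -4 + 10 + 6
  = 12
Equation: 4x + 5y - z = 12

4x + 5y - z = 12


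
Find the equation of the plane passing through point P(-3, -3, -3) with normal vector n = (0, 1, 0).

The plane through P with normal n = (a, b, c) satisfies n·(r - P) = 0,
i.e. ax + by + cz = a·x₀ + b·y₀ + c·z₀.
d = 0·(-3) + 1·(-3) + 0·(-3)
  = 0 - 3 + 0
  = -3
Equation: y = -3

y = -3


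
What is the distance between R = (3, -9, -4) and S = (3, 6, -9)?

d = √[(x₂-x₁)² + (y₂-y₁)² + (z₂-z₁)²]
  = √[0² + 15² + (-5)²]
  = √[0 + 225 + 25]
  = √250
  ≈ 15.81

15.81


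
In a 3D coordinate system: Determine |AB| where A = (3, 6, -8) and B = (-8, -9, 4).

d = √[(x₂-x₁)² + (y₂-y₁)² + (z₂-z₁)²]
  = √[(-11)² + (-15)² + 12²]
  = √[121 + 225 + 144]
  = √490
  ≈ 22.14

22.14


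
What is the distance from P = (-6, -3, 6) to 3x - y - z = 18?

distance = |a·x₀ + b·y₀ + c·z₀ - d| / √(a² + b² + c²)
  = |3·(-6) + (-1)·(-3) + (-1)·6 - 18| / √(3² + (-1)² + (-1)²)
  = |-18 + 3 - 6 - 18| / √(9 + 1 + 1)
  = |-39| / √11
  = 39 / 3.317
  ≈ 11.76

11.76


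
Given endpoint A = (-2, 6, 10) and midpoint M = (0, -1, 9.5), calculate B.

B = 2M - A
  = (2·0 - (-2), 2·(-1) - 6, 2·9.5 - 10)
  = (0 + 2, -2 - 6, 19 - 10)
  = (2, -8, 9)

(2, -8, 9)


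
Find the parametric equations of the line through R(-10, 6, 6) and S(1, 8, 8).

Direction vector d = S - R = (1 + 10, 8 - 6, 8 - 6) = (11, 2, 2)
Parametric form r = R + t·d:
x = -10 + 11t, y = 6 + 2t, z = 6 + 2t

x = -10 + 11t, y = 6 + 2t, z = 6 + 2t


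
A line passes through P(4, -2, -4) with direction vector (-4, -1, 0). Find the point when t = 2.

P(t) = P + t·d
  = (4 + (-4)·2, -2 + (-1)·2, -4 + 0·2)
  = (4 - 8, -2 - 2, -4 + 0)
  = (-4, -4, -4)

(-4, -4, -4)


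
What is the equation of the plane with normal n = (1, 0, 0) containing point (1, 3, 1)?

The plane through P with normal n = (a, b, c) satisfies n·(r - P) = 0,
i.e. ax + by + cz = a·x₀ + b·y₀ + c·z₀.
d = 1·1 + 0·3 + 0·1
  = 1 + 0 + 0
  = 1
Equation: x = 1

x = 1


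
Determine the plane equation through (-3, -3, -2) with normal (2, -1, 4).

The plane through P with normal n = (a, b, c) satisfies n·(r - P) = 0,
i.e. ax + by + cz = a·x₀ + b·y₀ + c·z₀.
d = 2·(-3) + (-1)·(-3) + 4·(-2)
  = -6 + 3 - 8
  = -11
Equation: 2x - y + 4z = -11

2x - y + 4z = -11


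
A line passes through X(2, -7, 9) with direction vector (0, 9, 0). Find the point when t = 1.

P(t) = X + t·d
  = (2 + 0·1, -7 + 9·1, 9 + 0·1)
  = (2 + 0, -7 + 9, 9 + 0)
  = (2, 2, 9)

(2, 2, 9)


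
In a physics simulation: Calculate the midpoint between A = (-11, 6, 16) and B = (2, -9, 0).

M = ((x₁+x₂)/2, (y₁+y₂)/2, (z₁+z₂)/2)
  = ((-11 + 2)/2, (6 - 9)/2, (16 + 0)/2)
  = (-9/2, -3/2, 16/2)
  = (-4.5, -1.5, 8)

(-4.5, -1.5, 8)


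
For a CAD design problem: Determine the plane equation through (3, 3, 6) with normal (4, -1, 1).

The plane through P with normal n = (a, b, c) satisfies n·(r - P) = 0,
i.e. ax + by + cz = a·x₀ + b·y₀ + c·z₀.
d = 4·3 + (-1)·3 + 1·6
  = 12 - 3 + 6
  = 15
Equation: 4x - y + z = 15

4x - y + z = 15


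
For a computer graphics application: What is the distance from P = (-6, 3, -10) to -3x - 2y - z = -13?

distance = |a·x₀ + b·y₀ + c·z₀ - d| / √(a² + b² + c²)
  = |(-3)·(-6) + (-2)·3 + (-1)·(-10) - (-13)| / √((-3)² + (-2)² + (-1)²)
  = |18 - 6 + 10 + 13| / √(9 + 4 + 1)
  = |35| / √14
  = 35 / 3.742
  ≈ 9.354

9.354


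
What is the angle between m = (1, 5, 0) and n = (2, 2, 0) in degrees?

m·n = 1·2 + 5·2 + 0·0 = 2 + 10 + 0 = 12
|m| = √(1² + 5² + 0²) = √26 ≈ 5.099
|n| = √(2² + 2² + 0²) = √8 ≈ 2.828
cos θ = (m·n)/(|m||n|) = 12/(5.099·2.828) ≈ 0.8321
θ = arccos(0.8321) ≈ 33.69°

33.69°


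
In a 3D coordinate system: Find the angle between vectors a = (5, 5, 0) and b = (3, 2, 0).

a·b = 5·3 + 5·2 + 0·0 = 15 + 10 + 0 = 25
|a| = √(5² + 5² + 0²) = √50 ≈ 7.071
|b| = √(3² + 2² + 0²) = √13 ≈ 3.606
cos θ = (a·b)/(|a||b|) = 25/(7.071·3.606) ≈ 0.9806
θ = arccos(0.9806) ≈ 11.31°

11.31°


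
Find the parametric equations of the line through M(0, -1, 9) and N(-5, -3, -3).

Direction vector d = N - M = (-5 + 0, -3 + 1, -3 - 9) = (-5, -2, -12)
Parametric form r = M + t·d:
x = 0 - 5t, y = -1 - 2t, z = 9 - 12t

x = 0 - 5t, y = -1 - 2t, z = 9 - 12t


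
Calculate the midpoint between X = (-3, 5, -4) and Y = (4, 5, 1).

M = ((x₁+x₂)/2, (y₁+y₂)/2, (z₁+z₂)/2)
  = ((-3 + 4)/2, (5 + 5)/2, (-4 + 1)/2)
  = (1/2, 10/2, -3/2)
  = (0.5, 5, -1.5)

(0.5, 5, -1.5)


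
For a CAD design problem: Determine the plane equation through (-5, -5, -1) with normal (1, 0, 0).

The plane through P with normal n = (a, b, c) satisfies n·(r - P) = 0,
i.e. ax + by + cz = a·x₀ + b·y₀ + c·z₀.
d = 1·(-5) + 0·(-5) + 0·(-1)
  = -5 + 0 + 0
  = -5
Equation: x = -5

x = -5


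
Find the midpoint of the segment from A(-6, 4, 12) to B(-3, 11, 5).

M = ((x₁+x₂)/2, (y₁+y₂)/2, (z₁+z₂)/2)
  = ((-6 - 3)/2, (4 + 11)/2, (12 + 5)/2)
  = (-9/2, 15/2, 17/2)
  = (-4.5, 7.5, 8.5)

(-4.5, 7.5, 8.5)


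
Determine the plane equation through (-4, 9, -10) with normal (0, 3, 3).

The plane through P with normal n = (a, b, c) satisfies n·(r - P) = 0,
i.e. ax + by + cz = a·x₀ + b·y₀ + c·z₀.
d = 0·(-4) + 3·9 + 3·(-10)
  = 0 + 27 - 30
  = -3
Equation: 3y + 3z = -3

3y + 3z = -3


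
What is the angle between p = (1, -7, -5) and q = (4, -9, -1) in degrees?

p·q = 1·4 + (-7)·(-9) + (-5)·(-1) = 4 + 63 + 5 = 72
|p| = √(1² + (-7)² + (-5)²) = √75 ≈ 8.66
|q| = √(4² + (-9)² + (-1)²) = √98 ≈ 9.899
cos θ = (p·q)/(|p||q|) = 72/(8.66·9.899) ≈ 0.8398
θ = arccos(0.8398) ≈ 32.88°

32.88°


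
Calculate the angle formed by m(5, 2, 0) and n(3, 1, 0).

m·n = 5·3 + 2·1 + 0·0 = 15 + 2 + 0 = 17
|m| = √(5² + 2² + 0²) = √29 ≈ 5.385
|n| = √(3² + 1² + 0²) = √10 ≈ 3.162
cos θ = (m·n)/(|m||n|) = 17/(5.385·3.162) ≈ 0.9983
θ = arccos(0.9983) ≈ 3.366°

3.366°


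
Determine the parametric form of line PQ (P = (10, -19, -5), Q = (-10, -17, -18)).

Direction vector d = Q - P = (-10 - 10, -17 + 19, -18 + 5) = (-20, 2, -13)
Parametric form r = P + t·d:
x = 10 - 20t, y = -19 + 2t, z = -5 - 13t

x = 10 - 20t, y = -19 + 2t, z = -5 - 13t


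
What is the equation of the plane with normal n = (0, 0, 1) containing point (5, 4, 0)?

The plane through P with normal n = (a, b, c) satisfies n·(r - P) = 0,
i.e. ax + by + cz = a·x₀ + b·y₀ + c·z₀.
d = 0·5 + 0·4 + 1·0
  = 0 + 0 + 0
  = 0
Equation: z = 0

z = 0


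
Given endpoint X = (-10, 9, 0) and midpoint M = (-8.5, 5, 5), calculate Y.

Y = 2M - X
  = (2·(-8.5) - (-10), 2·5 - 9, 2·5 - 0)
  = (-17 + 10, 10 - 9, 10 + 0)
  = (-7, 1, 10)

(-7, 1, 10)


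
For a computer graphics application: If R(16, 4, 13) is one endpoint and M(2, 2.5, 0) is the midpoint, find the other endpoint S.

S = 2M - R
  = (2·2 - 16, 2·2.5 - 4, 2·0 - 13)
  = (4 - 16, 5 - 4, 0 - 13)
  = (-12, 1, -13)

(-12, 1, -13)


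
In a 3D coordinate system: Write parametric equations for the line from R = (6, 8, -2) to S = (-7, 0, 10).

Direction vector d = S - R = (-7 - 6, 0 - 8, 10 + 2) = (-13, -8, 12)
Parametric form r = R + t·d:
x = 6 - 13t, y = 8 - 8t, z = -2 + 12t

x = 6 - 13t, y = 8 - 8t, z = -2 + 12t


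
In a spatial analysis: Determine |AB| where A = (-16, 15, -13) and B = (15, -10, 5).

d = √[(x₂-x₁)² + (y₂-y₁)² + (z₂-z₁)²]
  = √[31² + (-25)² + 18²]
  = √[961 + 625 + 324]
  = √1910
  ≈ 43.7

43.7


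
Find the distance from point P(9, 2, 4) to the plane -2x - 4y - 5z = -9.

distance = |a·x₀ + b·y₀ + c·z₀ - d| / √(a² + b² + c²)
  = |(-2)·9 + (-4)·2 + (-5)·4 - (-9)| / √((-2)² + (-4)² + (-5)²)
  = |-18 - 8 - 20 + 9| / √(4 + 16 + 25)
  = |-37| / √45
  = 37 / 6.708
  ≈ 5.516

5.516


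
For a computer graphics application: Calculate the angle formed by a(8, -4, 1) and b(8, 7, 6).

a·b = 8·8 + (-4)·7 + 1·6 = 64 - 28 + 6 = 42
|a| = √(8² + (-4)² + 1²) = √81 ≈ 9
|b| = √(8² + 7² + 6²) = √149 ≈ 12.21
cos θ = (a·b)/(|a||b|) = 42/(9·12.21) ≈ 0.3823
θ = arccos(0.3823) ≈ 67.52°

67.52°


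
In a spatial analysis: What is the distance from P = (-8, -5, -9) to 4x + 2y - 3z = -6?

distance = |a·x₀ + b·y₀ + c·z₀ - d| / √(a² + b² + c²)
  = |4·(-8) + 2·(-5) + (-3)·(-9) - (-6)| / √(4² + 2² + (-3)²)
  = |-32 - 10 + 27 + 6| / √(16 + 4 + 9)
  = |-9| / √29
  = 9 / 5.385
  ≈ 1.671

1.671


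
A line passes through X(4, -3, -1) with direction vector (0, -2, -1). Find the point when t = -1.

P(t) = X + t·d
  = (4 + 0·(-1), -3 + (-2)·(-1), -1 + (-1)·(-1))
  = (4 + 0, -3 + 2, -1 + 1)
  = (4, -1, 0)

(4, -1, 0)


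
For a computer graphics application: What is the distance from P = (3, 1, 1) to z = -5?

distance = |a·x₀ + b·y₀ + c·z₀ - d| / √(a² + b² + c²)
  = |0·3 + 0·1 + 1·1 - (-5)| / √(0² + 0² + 1²)
  = |0 + 0 + 1 + 5| / √(0 + 0 + 1)
  = |6| / √1
  = 6 / 1
  ≈ 6

6


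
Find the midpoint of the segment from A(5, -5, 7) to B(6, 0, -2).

M = ((x₁+x₂)/2, (y₁+y₂)/2, (z₁+z₂)/2)
  = ((5 + 6)/2, (-5 + 0)/2, (7 - 2)/2)
  = (11/2, -5/2, 5/2)
  = (5.5, -2.5, 2.5)

(5.5, -2.5, 2.5)


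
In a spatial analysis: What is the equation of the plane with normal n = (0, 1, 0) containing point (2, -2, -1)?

The plane through P with normal n = (a, b, c) satisfies n·(r - P) = 0,
i.e. ax + by + cz = a·x₀ + b·y₀ + c·z₀.
d = 0·2 + 1·(-2) + 0·(-1)
  = 0 - 2 + 0
  = -2
Equation: y = -2

y = -2


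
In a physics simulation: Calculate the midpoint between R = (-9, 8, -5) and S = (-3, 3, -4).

M = ((x₁+x₂)/2, (y₁+y₂)/2, (z₁+z₂)/2)
  = ((-9 - 3)/2, (8 + 3)/2, (-5 - 4)/2)
  = (-12/2, 11/2, -9/2)
  = (-6, 5.5, -4.5)

(-6, 5.5, -4.5)


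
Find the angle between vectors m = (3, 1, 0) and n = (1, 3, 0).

m·n = 3·1 + 1·3 + 0·0 = 3 + 3 + 0 = 6
|m| = √(3² + 1² + 0²) = √10 ≈ 3.162
|n| = √(1² + 3² + 0²) = √10 ≈ 3.162
cos θ = (m·n)/(|m||n|) = 6/(3.162·3.162) ≈ 0.6
θ = arccos(0.6) ≈ 53.13°

53.13°


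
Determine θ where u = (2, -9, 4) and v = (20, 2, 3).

u·v = 2·20 + (-9)·2 + 4·3 = 40 - 18 + 12 = 34
|u| = √(2² + (-9)² + 4²) = √101 ≈ 10.05
|v| = √(20² + 2² + 3²) = √413 ≈ 20.32
cos θ = (u·v)/(|u||v|) = 34/(10.05·20.32) ≈ 0.1665
θ = arccos(0.1665) ≈ 80.42°

80.42°


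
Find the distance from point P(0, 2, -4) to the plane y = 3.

distance = |a·x₀ + b·y₀ + c·z₀ - d| / √(a² + b² + c²)
  = |0·0 + 1·2 + 0·(-4) - 3| / √(0² + 1² + 0²)
  = |0 + 2 + 0 - 3| / √(0 + 1 + 0)
  = |-1| / √1
  = 1 / 1
  ≈ 1

1


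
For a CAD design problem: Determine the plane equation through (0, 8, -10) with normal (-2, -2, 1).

The plane through P with normal n = (a, b, c) satisfies n·(r - P) = 0,
i.e. ax + by + cz = a·x₀ + b·y₀ + c·z₀.
d = (-2)·0 + (-2)·8 + 1·(-10)
  = 0 - 16 - 10
  = -26
Equation: -2x - 2y + z = -26

-2x - 2y + z = -26


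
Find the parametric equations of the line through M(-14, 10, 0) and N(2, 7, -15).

Direction vector d = N - M = (2 + 14, 7 - 10, -15 + 0) = (16, -3, -15)
Parametric form r = M + t·d:
x = -14 + 16t, y = 10 - 3t, z = 0 - 15t

x = -14 + 16t, y = 10 - 3t, z = 0 - 15t


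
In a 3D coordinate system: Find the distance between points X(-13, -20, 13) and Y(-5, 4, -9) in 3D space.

d = √[(x₂-x₁)² + (y₂-y₁)² + (z₂-z₁)²]
  = √[8² + 24² + (-22)²]
  = √[64 + 576 + 484]
  = √1124
  ≈ 33.53

33.53


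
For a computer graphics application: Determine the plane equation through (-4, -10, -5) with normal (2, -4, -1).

The plane through P with normal n = (a, b, c) satisfies n·(r - P) = 0,
i.e. ax + by + cz = a·x₀ + b·y₀ + c·z₀.
d = 2·(-4) + (-4)·(-10) + (-1)·(-5)
  = -8 + 40 + 5
  = 37
Equation: 2x - 4y - z = 37

2x - 4y - z = 37


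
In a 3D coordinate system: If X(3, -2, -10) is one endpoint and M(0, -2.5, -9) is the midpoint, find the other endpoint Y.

Y = 2M - X
  = (2·0 - 3, 2·(-2.5) - (-2), 2·(-9) - (-10))
  = (0 - 3, -5 + 2, -18 + 10)
  = (-3, -3, -8)

(-3, -3, -8)


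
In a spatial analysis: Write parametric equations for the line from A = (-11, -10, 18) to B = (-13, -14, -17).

Direction vector d = B - A = (-13 + 11, -14 + 10, -17 - 18) = (-2, -4, -35)
Parametric form r = A + t·d:
x = -11 - 2t, y = -10 - 4t, z = 18 - 35t

x = -11 - 2t, y = -10 - 4t, z = 18 - 35t


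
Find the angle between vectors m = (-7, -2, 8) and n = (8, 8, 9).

m·n = (-7)·8 + (-2)·8 + 8·9 = -56 - 16 + 72 = 0
|m| = √((-7)² + (-2)² + 8²) = √117 ≈ 10.82
|n| = √(8² + 8² + 9²) = √209 ≈ 14.46
cos θ = (m·n)/(|m||n|) = 0/(10.82·14.46) ≈ 0
θ = arccos(0) ≈ 90°

90°


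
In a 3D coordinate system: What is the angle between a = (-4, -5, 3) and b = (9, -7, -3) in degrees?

a·b = (-4)·9 + (-5)·(-7) + 3·(-3) = -36 + 35 - 9 = -10
|a| = √((-4)² + (-5)² + 3²) = √50 ≈ 7.071
|b| = √(9² + (-7)² + (-3)²) = √139 ≈ 11.79
cos θ = (a·b)/(|a||b|) = -10/(7.071·11.79) ≈ -0.12
θ = arccos(-0.12) ≈ 96.89°

96.89°


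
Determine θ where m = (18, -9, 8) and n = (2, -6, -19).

m·n = 18·2 + (-9)·(-6) + 8·(-19) = 36 + 54 - 152 = -62
|m| = √(18² + (-9)² + 8²) = √469 ≈ 21.66
|n| = √(2² + (-6)² + (-19)²) = √401 ≈ 20.02
cos θ = (m·n)/(|m||n|) = -62/(21.66·20.02) ≈ -0.143
θ = arccos(-0.143) ≈ 98.22°

98.22°


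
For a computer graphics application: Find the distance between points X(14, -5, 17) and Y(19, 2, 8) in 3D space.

d = √[(x₂-x₁)² + (y₂-y₁)² + (z₂-z₁)²]
  = √[5² + 7² + (-9)²]
  = √[25 + 49 + 81]
  = √155
  ≈ 12.45

12.45


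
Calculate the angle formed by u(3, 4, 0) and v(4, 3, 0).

u·v = 3·4 + 4·3 + 0·0 = 12 + 12 + 0 = 24
|u| = √(3² + 4² + 0²) = √25 ≈ 5
|v| = √(4² + 3² + 0²) = √25 ≈ 5
cos θ = (u·v)/(|u||v|) = 24/(5·5) ≈ 0.96
θ = arccos(0.96) ≈ 16.26°

16.26°


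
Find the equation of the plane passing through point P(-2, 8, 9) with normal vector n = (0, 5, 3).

The plane through P with normal n = (a, b, c) satisfies n·(r - P) = 0,
i.e. ax + by + cz = a·x₀ + b·y₀ + c·z₀.
d = 0·(-2) + 5·8 + 3·9
  = 0 + 40 + 27
  = 67
Equation: 5y + 3z = 67

5y + 3z = 67


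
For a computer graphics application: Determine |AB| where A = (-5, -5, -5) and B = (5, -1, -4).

d = √[(x₂-x₁)² + (y₂-y₁)² + (z₂-z₁)²]
  = √[10² + 4² + 1²]
  = √[100 + 16 + 1]
  = √117
  ≈ 10.82

10.82


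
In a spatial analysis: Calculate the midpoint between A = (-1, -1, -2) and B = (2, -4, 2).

M = ((x₁+x₂)/2, (y₁+y₂)/2, (z₁+z₂)/2)
  = ((-1 + 2)/2, (-1 - 4)/2, (-2 + 2)/2)
  = (1/2, -5/2, 0/2)
  = (0.5, -2.5, 0)

(0.5, -2.5, 0)


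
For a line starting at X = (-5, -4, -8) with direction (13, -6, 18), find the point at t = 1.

P(t) = X + t·d
  = (-5 + 13·1, -4 + (-6)·1, -8 + 18·1)
  = (-5 + 13, -4 - 6, -8 + 18)
  = (8, -10, 10)

(8, -10, 10)


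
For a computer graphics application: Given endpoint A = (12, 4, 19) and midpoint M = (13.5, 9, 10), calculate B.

B = 2M - A
  = (2·13.5 - 12, 2·9 - 4, 2·10 - 19)
  = (27 - 12, 18 - 4, 20 - 19)
  = (15, 14, 1)

(15, 14, 1)


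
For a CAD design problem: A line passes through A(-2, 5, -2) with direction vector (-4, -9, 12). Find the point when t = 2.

P(t) = A + t·d
  = (-2 + (-4)·2, 5 + (-9)·2, -2 + 12·2)
  = (-2 - 8, 5 - 18, -2 + 24)
  = (-10, -13, 22)

(-10, -13, 22)


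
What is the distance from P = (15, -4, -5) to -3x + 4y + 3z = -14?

distance = |a·x₀ + b·y₀ + c·z₀ - d| / √(a² + b² + c²)
  = |(-3)·15 + 4·(-4) + 3·(-5) - (-14)| / √((-3)² + 4² + 3²)
  = |-45 - 16 - 15 + 14| / √(9 + 16 + 9)
  = |-62| / √34
  = 62 / 5.831
  ≈ 10.63

10.63


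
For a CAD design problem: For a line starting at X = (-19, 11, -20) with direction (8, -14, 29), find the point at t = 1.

P(t) = X + t·d
  = (-19 + 8·1, 11 + (-14)·1, -20 + 29·1)
  = (-19 + 8, 11 - 14, -20 + 29)
  = (-11, -3, 9)

(-11, -3, 9)


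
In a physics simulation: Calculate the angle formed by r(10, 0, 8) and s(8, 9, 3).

r·s = 10·8 + 0·9 + 8·3 = 80 + 0 + 24 = 104
|r| = √(10² + 0² + 8²) = √164 ≈ 12.81
|s| = √(8² + 9² + 3²) = √154 ≈ 12.41
cos θ = (r·s)/(|r||s|) = 104/(12.81·12.41) ≈ 0.6544
θ = arccos(0.6544) ≈ 49.12°

49.12°


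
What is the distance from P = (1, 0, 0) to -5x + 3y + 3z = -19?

distance = |a·x₀ + b·y₀ + c·z₀ - d| / √(a² + b² + c²)
  = |(-5)·1 + 3·0 + 3·0 - (-19)| / √((-5)² + 3² + 3²)
  = |-5 + 0 + 0 + 19| / √(25 + 9 + 9)
  = |14| / √43
  = 14 / 6.557
  ≈ 2.135

2.135


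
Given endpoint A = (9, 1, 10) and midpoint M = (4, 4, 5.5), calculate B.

B = 2M - A
  = (2·4 - 9, 2·4 - 1, 2·5.5 - 10)
  = (8 - 9, 8 - 1, 11 - 10)
  = (-1, 7, 1)

(-1, 7, 1)


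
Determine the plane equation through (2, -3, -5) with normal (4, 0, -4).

The plane through P with normal n = (a, b, c) satisfies n·(r - P) = 0,
i.e. ax + by + cz = a·x₀ + b·y₀ + c·z₀.
d = 4·2 + 0·(-3) + (-4)·(-5)
  = 8 + 0 + 20
  = 28
Equation: 4x - 4z = 28

4x - 4z = 28


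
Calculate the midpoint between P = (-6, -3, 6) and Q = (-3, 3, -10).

M = ((x₁+x₂)/2, (y₁+y₂)/2, (z₁+z₂)/2)
  = ((-6 - 3)/2, (-3 + 3)/2, (6 - 10)/2)
  = (-9/2, 0/2, -4/2)
  = (-4.5, 0, -2)

(-4.5, 0, -2)


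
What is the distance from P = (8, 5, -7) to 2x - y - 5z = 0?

distance = |a·x₀ + b·y₀ + c·z₀ - d| / √(a² + b² + c²)
  = |2·8 + (-1)·5 + (-5)·(-7) - 0| / √(2² + (-1)² + (-5)²)
  = |16 - 5 + 35 + 0| / √(4 + 1 + 25)
  = |46| / √30
  = 46 / 5.477
  ≈ 8.398

8.398


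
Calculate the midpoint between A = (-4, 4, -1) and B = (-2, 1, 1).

M = ((x₁+x₂)/2, (y₁+y₂)/2, (z₁+z₂)/2)
  = ((-4 - 2)/2, (4 + 1)/2, (-1 + 1)/2)
  = (-6/2, 5/2, 0/2)
  = (-3, 2.5, 0)

(-3, 2.5, 0)


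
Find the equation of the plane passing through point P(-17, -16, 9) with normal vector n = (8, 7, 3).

The plane through P with normal n = (a, b, c) satisfies n·(r - P) = 0,
i.e. ax + by + cz = a·x₀ + b·y₀ + c·z₀.
d = 8·(-17) + 7·(-16) + 3·9
  = -136 - 112 + 27
  = -221
Equation: 8x + 7y + 3z = -221

8x + 7y + 3z = -221


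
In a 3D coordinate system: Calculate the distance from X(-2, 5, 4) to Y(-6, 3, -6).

d = √[(x₂-x₁)² + (y₂-y₁)² + (z₂-z₁)²]
  = √[(-4)² + (-2)² + (-10)²]
  = √[16 + 4 + 100]
  = √120
  ≈ 10.95

10.95


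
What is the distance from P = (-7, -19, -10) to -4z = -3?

distance = |a·x₀ + b·y₀ + c·z₀ - d| / √(a² + b² + c²)
  = |0·(-7) + 0·(-19) + (-4)·(-10) - (-3)| / √(0² + 0² + (-4)²)
  = |0 + 0 + 40 + 3| / √(0 + 0 + 16)
  = |43| / √16
  = 43 / 4
  ≈ 10.75

10.75


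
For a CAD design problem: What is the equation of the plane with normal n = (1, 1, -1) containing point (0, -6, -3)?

The plane through P with normal n = (a, b, c) satisfies n·(r - P) = 0,
i.e. ax + by + cz = a·x₀ + b·y₀ + c·z₀.
d = 1·0 + 1·(-6) + (-1)·(-3)
  = 0 - 6 + 3
  = -3
Equation: x + y - z = -3

x + y - z = -3


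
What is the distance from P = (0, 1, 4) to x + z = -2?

distance = |a·x₀ + b·y₀ + c·z₀ - d| / √(a² + b² + c²)
  = |1·0 + 0·1 + 1·4 - (-2)| / √(1² + 0² + 1²)
  = |0 + 0 + 4 + 2| / √(1 + 0 + 1)
  = |6| / √2
  = 6 / 1.414
  ≈ 4.243

4.243


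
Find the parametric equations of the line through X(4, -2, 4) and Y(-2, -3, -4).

Direction vector d = Y - X = (-2 - 4, -3 + 2, -4 - 4) = (-6, -1, -8)
Parametric form r = X + t·d:
x = 4 - 6t, y = -2 - t, z = 4 - 8t

x = 4 - 6t, y = -2 - t, z = 4 - 8t


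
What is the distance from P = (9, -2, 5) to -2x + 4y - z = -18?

distance = |a·x₀ + b·y₀ + c·z₀ - d| / √(a² + b² + c²)
  = |(-2)·9 + 4·(-2) + (-1)·5 - (-18)| / √((-2)² + 4² + (-1)²)
  = |-18 - 8 - 5 + 18| / √(4 + 16 + 1)
  = |-13| / √21
  = 13 / 4.583
  ≈ 2.837

2.837


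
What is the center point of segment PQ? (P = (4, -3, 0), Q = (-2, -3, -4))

M = ((x₁+x₂)/2, (y₁+y₂)/2, (z₁+z₂)/2)
  = ((4 - 2)/2, (-3 - 3)/2, (0 - 4)/2)
  = (2/2, -6/2, -4/2)
  = (1, -3, -2)

(1, -3, -2)


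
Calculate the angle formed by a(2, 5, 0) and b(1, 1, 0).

a·b = 2·1 + 5·1 + 0·0 = 2 + 5 + 0 = 7
|a| = √(2² + 5² + 0²) = √29 ≈ 5.385
|b| = √(1² + 1² + 0²) = √2 ≈ 1.414
cos θ = (a·b)/(|a||b|) = 7/(5.385·1.414) ≈ 0.9191
θ = arccos(0.9191) ≈ 23.2°

23.2°


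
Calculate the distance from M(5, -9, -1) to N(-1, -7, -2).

d = √[(x₂-x₁)² + (y₂-y₁)² + (z₂-z₁)²]
  = √[(-6)² + 2² + (-1)²]
  = √[36 + 4 + 1]
  = √41
  ≈ 6.403

6.403


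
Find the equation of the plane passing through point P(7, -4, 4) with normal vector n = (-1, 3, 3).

The plane through P with normal n = (a, b, c) satisfies n·(r - P) = 0,
i.e. ax + by + cz = a·x₀ + b·y₀ + c·z₀.
d = (-1)·7 + 3·(-4) + 3·4
  = -7 - 12 + 12
  = -7
Equation: -x + 3y + 3z = -7

-x + 3y + 3z = -7


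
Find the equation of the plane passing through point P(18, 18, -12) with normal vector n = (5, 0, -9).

The plane through P with normal n = (a, b, c) satisfies n·(r - P) = 0,
i.e. ax + by + cz = a·x₀ + b·y₀ + c·z₀.
d = 5·18 + 0·18 + (-9)·(-12)
  = 90 + 0 + 108
  = 198
Equation: 5x - 9z = 198

5x - 9z = 198


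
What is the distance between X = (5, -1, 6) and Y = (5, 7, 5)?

d = √[(x₂-x₁)² + (y₂-y₁)² + (z₂-z₁)²]
  = √[0² + 8² + (-1)²]
  = √[0 + 64 + 1]
  = √65
  ≈ 8.062

8.062


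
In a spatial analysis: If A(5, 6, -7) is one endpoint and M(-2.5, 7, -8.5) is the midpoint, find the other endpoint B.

B = 2M - A
  = (2·(-2.5) - 5, 2·7 - 6, 2·(-8.5) - (-7))
  = (-5 - 5, 14 - 6, -17 + 7)
  = (-10, 8, -10)

(-10, 8, -10)
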